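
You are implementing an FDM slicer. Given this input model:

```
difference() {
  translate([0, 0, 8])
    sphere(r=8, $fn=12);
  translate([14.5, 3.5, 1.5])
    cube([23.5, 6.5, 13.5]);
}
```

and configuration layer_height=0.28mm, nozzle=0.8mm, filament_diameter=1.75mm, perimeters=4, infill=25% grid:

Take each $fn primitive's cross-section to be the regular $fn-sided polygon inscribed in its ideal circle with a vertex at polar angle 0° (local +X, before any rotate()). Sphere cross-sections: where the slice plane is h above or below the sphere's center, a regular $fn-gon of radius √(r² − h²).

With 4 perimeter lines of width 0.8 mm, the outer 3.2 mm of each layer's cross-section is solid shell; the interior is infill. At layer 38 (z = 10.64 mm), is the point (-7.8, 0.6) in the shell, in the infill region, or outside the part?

At z = 10.64 mm: the sphere: section is a regular 12-gon, circumradius = √(r²−h²) = √(8²−2.64²) = 7.552; the 23.5×6.5 cube at (14.5, 3.5) contributes its full rectangle; After the difference (first − rest): starting from the r=8 sphere, the 23.5×6.5 cube at (14.5, 3.5) misses the remaining region (no effect) — 1 connected region. Overall, the cross-section is a single solid region. The nearest boundary edge runs (-7.55, 0.00)→(-6.54, 3.78); distance from the point to it = 0.39 mm. The point is not inside any of the regions above, so it lies outside the cross-section (0.39 mm from the nearest boundary).

outside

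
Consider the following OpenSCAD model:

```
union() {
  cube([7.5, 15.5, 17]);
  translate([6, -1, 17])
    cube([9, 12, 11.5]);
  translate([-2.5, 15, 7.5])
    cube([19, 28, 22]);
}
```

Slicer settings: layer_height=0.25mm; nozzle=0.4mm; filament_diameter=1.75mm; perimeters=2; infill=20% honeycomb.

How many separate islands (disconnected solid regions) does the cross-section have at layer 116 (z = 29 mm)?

At z = 29 mm: the cube does not reach this height (z outside [0, 17]); the cube at (6, -1) is absent (z outside [17, 28.5]); the cube at (-2.5, 15) (footprint 19×28) is included at this height; Taking the union: only the 19×28 cube at (-2.5, 15) is present, so the union is just that shape — 1 connected region. Overall, the cross-section is a single solid region. Island count = 1.

1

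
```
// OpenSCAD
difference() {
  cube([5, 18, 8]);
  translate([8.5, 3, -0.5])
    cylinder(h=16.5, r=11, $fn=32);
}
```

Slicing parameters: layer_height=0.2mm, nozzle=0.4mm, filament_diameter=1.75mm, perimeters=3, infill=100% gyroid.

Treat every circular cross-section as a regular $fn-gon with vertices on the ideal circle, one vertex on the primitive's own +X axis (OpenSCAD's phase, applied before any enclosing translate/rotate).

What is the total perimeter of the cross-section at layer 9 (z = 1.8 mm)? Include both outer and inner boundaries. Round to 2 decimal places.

At z = 1.8 mm: the cube (footprint 5×18) is included at this height (perimeter 46.00 mm); the r=11 cylinder at (8.5, 3) gives a regular 32-gon of circumradius 11 (constant along its height) (perimeter = 2·32·11.000·sin(180°/32) = 69.00 mm); Taking the first minus the rest: starting from the 5×18 cube, the r=11 cylinder at (8.5, 3) partially overlaps it — only the 60.05 mm² overlap (of its 377.69 mm²) is removed, clipping the outline — boundary = 23.92 mm. Overall, the cross-section is a single solid region. Total boundary length (outer) = 23.92 mm.

23.92 mm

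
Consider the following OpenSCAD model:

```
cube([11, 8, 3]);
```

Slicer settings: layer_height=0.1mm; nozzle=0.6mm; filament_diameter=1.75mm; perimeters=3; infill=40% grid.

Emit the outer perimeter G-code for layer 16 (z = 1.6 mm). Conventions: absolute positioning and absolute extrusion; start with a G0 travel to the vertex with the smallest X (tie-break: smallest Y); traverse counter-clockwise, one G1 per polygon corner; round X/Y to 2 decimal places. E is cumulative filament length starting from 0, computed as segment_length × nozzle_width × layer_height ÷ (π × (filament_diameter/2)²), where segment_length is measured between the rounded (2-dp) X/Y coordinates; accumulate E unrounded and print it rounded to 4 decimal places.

At z = 1.6 mm: the cube is present — its section is the full 11×8 rectangle. The outline is a single polygon with 4 vertices. Extrusion per mm of travel: 0.6 × 0.1 / (π × 0.875²) = 0.024945. Accumulating E over each segment gives final E = 0.9479.

G0 X0.00 Y0.00 Z1.60
G1 X11.00 Y0.00 E0.2744
G1 X11.00 Y8.00 E0.4740
G1 X0.00 Y8.00 E0.7484
G1 X0.00 Y0.00 E0.9479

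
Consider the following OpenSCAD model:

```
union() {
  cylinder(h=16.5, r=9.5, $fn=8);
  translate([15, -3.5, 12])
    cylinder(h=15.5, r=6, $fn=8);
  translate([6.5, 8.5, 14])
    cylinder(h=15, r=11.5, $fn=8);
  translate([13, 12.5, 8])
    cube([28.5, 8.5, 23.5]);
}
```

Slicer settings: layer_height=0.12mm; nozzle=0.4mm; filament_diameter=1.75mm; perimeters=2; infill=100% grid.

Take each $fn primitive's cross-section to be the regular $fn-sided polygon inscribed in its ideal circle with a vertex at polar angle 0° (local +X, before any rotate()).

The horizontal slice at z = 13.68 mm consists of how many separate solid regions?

3

At z = 13.68 mm: the r=9.5 cylinder contributes a regular 8-gon of circumradius 9.5; the r=6 cylinder at (15, -3.5) gives a regular 8-gon of circumradius 6 (constant along its height); the cylinder at (6.5, 8.5) is absent (z outside [14, 29]); the 28.5×8.5 cube at (13, 12.5) contributes its full rectangle; Taking the union: the 3 present regions are separate (no shared area or edge), so areas and boundary lengths simply add and each stays a separate island — 3 connected regions. The result has 3 disconnected regions.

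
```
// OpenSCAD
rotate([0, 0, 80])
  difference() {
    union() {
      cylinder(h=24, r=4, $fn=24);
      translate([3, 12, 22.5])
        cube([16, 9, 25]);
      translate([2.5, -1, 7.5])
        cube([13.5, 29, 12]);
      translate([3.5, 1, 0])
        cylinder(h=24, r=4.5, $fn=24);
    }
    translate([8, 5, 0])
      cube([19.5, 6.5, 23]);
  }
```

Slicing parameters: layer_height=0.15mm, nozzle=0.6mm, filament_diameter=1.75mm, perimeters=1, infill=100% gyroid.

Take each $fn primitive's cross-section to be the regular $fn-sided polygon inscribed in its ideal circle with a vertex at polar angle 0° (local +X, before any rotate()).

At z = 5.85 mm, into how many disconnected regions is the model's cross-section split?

At z = 5.85 mm: the r=4 cylinder contributes a regular 24-gon of circumradius 4; the cube at (3, 12) does not reach this height (z outside [22.5, 47.5]); the cube at (2.5, -1) is not intersected at this z (z outside [7.5, 19.5]); the cylinder at (3.5, 1): section is a regular 24-gon, circumradius r=4.5; Combining (union): the regions partially overlap (shared area 26.19 mm²), so overlapping operands fuse into one piece — 1 connected region; the cube at (8, 5) (footprint 19.5×6.5) is included at this height; After the difference (first − rest): starting from that combined region, the 19.5×6.5 cube at (8, 5) misses the remaining region (no effect) — 1 connected region; (rotated 80° about Z; rotation is an isometry so areas/perimeters/island counts are preserved). The result has 1 disconnected region.

1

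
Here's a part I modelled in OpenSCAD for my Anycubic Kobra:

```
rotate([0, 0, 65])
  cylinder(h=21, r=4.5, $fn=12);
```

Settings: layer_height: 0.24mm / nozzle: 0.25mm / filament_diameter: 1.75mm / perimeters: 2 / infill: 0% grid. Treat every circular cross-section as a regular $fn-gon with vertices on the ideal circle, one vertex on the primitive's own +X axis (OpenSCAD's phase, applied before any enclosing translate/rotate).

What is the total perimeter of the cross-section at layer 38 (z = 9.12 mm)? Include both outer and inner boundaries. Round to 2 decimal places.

At z = 9.12 mm: the cylinder: section is a regular 12-gon, circumradius r=4.5 (perimeter = 2·12·4.500·sin(180°/12) = 27.95 mm); (rotated 65° about Z; rotation is an isometry so areas/perimeters/island counts are preserved). Overall, the cross-section is a single solid region. Total boundary length (outer) = 27.95 mm.

27.95 mm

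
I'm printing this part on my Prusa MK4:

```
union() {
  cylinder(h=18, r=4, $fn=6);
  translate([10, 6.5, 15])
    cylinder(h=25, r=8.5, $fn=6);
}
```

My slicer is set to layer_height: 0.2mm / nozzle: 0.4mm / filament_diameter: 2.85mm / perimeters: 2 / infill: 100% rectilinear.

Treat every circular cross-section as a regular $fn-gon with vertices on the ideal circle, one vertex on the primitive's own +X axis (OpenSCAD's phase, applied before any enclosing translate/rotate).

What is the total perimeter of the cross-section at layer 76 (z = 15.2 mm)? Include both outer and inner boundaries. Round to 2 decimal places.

75.00 mm

At z = 15.2 mm: the r=4 cylinder gives a regular 6-gon of circumradius 4 (constant along its height) (perimeter = 2·6·4.000·sin(180°/6) = 24.00 mm); the cylinder at (10, 6.5): section is a regular 6-gon, circumradius r=8.5 (perimeter = 2·6·8.500·sin(180°/6) = 51.00 mm); Merging all regions: the 2 present regions are separate (no shared area or edge), so areas and boundary lengths simply add and each stays a separate island — boundary = 75.00 mm. Overall, the cross-section has 2 separate islands. Total boundary length (outer) = 75.00 mm.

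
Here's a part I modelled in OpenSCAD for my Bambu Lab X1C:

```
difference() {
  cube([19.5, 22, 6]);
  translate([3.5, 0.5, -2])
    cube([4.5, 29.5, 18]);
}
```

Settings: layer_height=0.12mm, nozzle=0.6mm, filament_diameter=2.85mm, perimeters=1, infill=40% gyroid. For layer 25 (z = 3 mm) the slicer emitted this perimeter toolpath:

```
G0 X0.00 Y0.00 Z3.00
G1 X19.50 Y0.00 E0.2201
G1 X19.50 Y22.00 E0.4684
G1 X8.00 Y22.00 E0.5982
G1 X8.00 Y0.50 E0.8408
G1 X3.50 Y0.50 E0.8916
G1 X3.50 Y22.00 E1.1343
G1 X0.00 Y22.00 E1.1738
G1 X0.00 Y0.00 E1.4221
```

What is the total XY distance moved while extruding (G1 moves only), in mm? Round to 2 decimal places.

Sum the Euclidean lengths of each G1 segment: total = 126.00 mm.

126.00 mm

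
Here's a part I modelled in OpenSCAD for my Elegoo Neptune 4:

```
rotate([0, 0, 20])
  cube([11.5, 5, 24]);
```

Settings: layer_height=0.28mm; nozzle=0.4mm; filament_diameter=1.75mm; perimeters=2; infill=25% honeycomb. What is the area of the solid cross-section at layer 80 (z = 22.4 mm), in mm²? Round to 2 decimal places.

At z = 22.4 mm: the 11.5×5 cube contributes its full rectangle (area 57.50 mm²); (whole slice rotated 20° about Z — lengths, areas and connectivity unchanged). Overall, the cross-section is a single solid region. Net area = 57.50 mm².

57.50 mm²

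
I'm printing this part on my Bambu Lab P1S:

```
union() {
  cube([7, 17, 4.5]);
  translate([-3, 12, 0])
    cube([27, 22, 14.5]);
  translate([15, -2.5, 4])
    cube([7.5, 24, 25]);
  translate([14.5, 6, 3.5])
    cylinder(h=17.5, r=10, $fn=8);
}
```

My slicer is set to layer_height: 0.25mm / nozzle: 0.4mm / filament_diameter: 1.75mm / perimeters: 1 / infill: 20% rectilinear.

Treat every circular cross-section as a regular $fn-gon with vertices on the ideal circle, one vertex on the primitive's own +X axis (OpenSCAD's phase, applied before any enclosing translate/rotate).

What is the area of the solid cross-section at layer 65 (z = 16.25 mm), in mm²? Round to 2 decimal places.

At z = 16.25 mm: the cube is absent (z outside [0, 4.5]); the cube at (-3, 12) is not intersected at this z (z outside [0, 14.5]); the cube at (15, -2.5) (footprint 7.5×24) is included at this height (area 180.00 mm²); the cylinder at (14.5, 6): section is a regular 8-gon, circumradius r=10 (area = (8/2)·10.000²·sin(360°/8) = 282.84 mm²); Taking the union: the regions partially overlap — summed areas 462.84 mm² minus the doubly-counted overlap 119.85 mm² gives 342.99 mm² — area = 342.99 mm². Overall, the cross-section is a single solid region. Net area = 342.99 mm².

342.99 mm²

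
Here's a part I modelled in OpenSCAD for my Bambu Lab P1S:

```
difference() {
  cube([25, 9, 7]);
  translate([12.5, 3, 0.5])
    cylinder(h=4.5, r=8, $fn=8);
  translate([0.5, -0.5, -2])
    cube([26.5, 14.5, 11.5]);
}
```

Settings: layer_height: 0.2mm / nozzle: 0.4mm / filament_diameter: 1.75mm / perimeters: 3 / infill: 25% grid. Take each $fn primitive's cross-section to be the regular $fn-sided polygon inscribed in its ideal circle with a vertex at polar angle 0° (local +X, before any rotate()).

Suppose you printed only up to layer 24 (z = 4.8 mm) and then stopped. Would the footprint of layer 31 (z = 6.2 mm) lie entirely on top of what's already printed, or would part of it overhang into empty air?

Compare the two slices. At z = 4.8: the cube (footprint 25×9) is included at this height (area 225.00 mm²); the r=8 cylinder at (12.5, 3) contributes a regular 8-gon of circumradius 8 (area = (8/2)·8.000²·sin(360°/8) = 181.02 mm²); the 26.5×14.5 cube at (0.5, -0.5) contributes its full rectangle (area 384.25 mm²); Taking the first minus the rest: starting from the 25×9 cube (225.00 mm²), the r=8 cylinder at (12.5, 3) partially overlaps it — only the 125.12 mm² overlap (of its 181.02 mm²) is removed, clipping the outline; the 26.5×14.5 cube at (0.5, -0.5) partially overlaps it — only the 95.38 mm² overlap (of its 384.25 mm²) is removed, clipping the outline — area = 4.50 mm². At z = 6.2: the cube is present — its section is the full 25×9 rectangle (area 225.00 mm²); the cylinder at (12.5, 3) is absent (z outside [0.5, 5]); the 26.5×14.5 cube at (0.5, -0.5) contributes its full rectangle (area 384.25 mm²); Taking the first minus the rest: starting from the 25×9 cube (225.00 mm²), the 26.5×14.5 cube at (0.5, -0.5) partially overlaps it — only the 220.50 mm² overlap (of its 384.25 mm²) is removed, clipping the outline — area = 4.50 mm². Checking containment: the cross-section at z = 6.2 is a subset of the cross-section at z = 4.8.

entirely on top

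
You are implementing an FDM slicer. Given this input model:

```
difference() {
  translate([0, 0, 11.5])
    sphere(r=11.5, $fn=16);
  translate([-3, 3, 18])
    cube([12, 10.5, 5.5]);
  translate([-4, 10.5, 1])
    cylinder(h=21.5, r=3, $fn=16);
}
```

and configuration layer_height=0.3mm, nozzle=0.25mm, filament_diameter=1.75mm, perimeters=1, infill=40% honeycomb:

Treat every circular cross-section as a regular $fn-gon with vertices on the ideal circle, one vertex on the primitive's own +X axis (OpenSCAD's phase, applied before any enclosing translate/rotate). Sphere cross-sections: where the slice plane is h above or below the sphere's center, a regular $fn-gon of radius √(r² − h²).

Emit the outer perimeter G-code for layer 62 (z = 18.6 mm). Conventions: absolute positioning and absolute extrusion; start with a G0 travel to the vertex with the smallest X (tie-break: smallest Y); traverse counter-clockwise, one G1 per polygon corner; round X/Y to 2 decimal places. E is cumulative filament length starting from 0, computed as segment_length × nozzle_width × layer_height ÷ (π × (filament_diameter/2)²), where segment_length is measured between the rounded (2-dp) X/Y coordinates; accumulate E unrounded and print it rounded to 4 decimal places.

G0 X-9.05 Y0.00 Z18.60
G1 X-8.36 Y-3.46 E0.1100
G1 X-6.40 Y-6.40 E0.2202
G1 X-3.46 Y-8.36 E0.3304
G1 X0.00 Y-9.05 E0.4404
G1 X3.46 Y-8.36 E0.5504
G1 X6.40 Y-6.40 E0.6606
G1 X8.36 Y-3.46 E0.7707
G1 X9.05 Y0.00 E0.8808
G1 X8.45 Y3.00 E0.9762
G1 X-3.00 Y3.00 E1.3332
G1 X-3.00 Y7.70 E1.4797
G1 X-4.00 Y7.50 E1.5115
G1 X-4.57 Y7.61 E1.5296
G1 X-6.40 Y6.40 E1.5980
G1 X-8.36 Y3.46 E1.7082
G1 X-9.05 Y0.00 E1.8182

At z = 18.6 mm: the r=11.5 sphere contributes a regular 16-gon of circumradius √(11.5²−7.1²) = 9.047; the cube at (-3, 3) (footprint 12×10.5) is included at this height; the r=3 cylinder at (-4, 10.5) gives a regular 16-gon of circumradius 3 (constant along its height); Subtracting the remaining from the first: starting from the r=11.5 sphere, the 12×10.5 cube at (-3, 3) partially overlaps it — only the 53.64 mm² overlap (of its 126.00 mm²) is removed, clipping the outline; the r=3 cylinder at (-4, 10.5) partially overlaps it — only the 0.83 mm² overlap (of its 27.55 mm²) is removed, clipping the outline — 1 connected region. The outline is a single polygon with 16 vertices. Extrusion per mm of travel: 0.25 × 0.3 / (π × 0.875²) = 0.031181. Accumulating E over each segment gives final E = 1.8182.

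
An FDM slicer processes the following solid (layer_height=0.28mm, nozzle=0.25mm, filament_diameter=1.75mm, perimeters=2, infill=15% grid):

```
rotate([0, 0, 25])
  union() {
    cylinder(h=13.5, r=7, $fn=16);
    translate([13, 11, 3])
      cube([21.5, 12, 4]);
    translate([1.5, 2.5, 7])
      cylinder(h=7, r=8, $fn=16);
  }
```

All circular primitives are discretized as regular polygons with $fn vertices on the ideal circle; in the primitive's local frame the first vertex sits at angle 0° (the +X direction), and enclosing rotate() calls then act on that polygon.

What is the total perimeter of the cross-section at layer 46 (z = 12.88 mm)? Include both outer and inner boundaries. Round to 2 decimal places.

53.04 mm

At z = 12.88 mm: the r=7 cylinder gives a regular 16-gon of circumradius 7 (constant along its height) (perimeter = 2·16·7.000·sin(180°/16) = 43.70 mm); the cube at (13, 11) is not intersected at this z (z outside [3, 7]); the cylinder at (1.5, 2.5): section is a regular 16-gon, circumradius r=8 (perimeter = 2·16·8.000·sin(180°/16) = 49.94 mm); Taking the union: the regions partially overlap (shared area 127.56 mm²), so the edge portions inside another operand are dropped and the merged outline is re-measured after clipping — boundary = 53.04 mm; (rotated 25° about Z; rotation is an isometry so areas/perimeters/island counts are preserved). Overall, the cross-section is a single solid region. Total boundary length (outer) = 53.04 mm.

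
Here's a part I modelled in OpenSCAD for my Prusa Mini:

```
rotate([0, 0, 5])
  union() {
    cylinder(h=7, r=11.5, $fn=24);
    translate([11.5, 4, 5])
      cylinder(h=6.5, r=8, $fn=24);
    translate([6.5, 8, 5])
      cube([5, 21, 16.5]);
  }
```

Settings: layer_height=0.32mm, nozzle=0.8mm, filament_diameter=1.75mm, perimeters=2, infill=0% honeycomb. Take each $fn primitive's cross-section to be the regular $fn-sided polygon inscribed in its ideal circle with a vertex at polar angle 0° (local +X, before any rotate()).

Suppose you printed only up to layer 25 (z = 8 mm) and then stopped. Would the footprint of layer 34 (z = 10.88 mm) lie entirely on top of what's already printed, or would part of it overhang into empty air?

entirely on top

Compare the two slices. At z = 8: the cylinder does not reach this height (z outside [0, 7]); the cylinder at (11.5, 4): section is a regular 24-gon, circumradius r=8 (area = (24/2)·8.000²·sin(360°/24) = 198.77 mm²); the cube at (6.5, 8) (footprint 5×21) is included at this height (area 105.00 mm²); Taking the union: the regions partially overlap — summed areas 303.77 mm² minus the doubly-counted overlap 16.97 mm² gives 286.81 mm² — area = 286.81 mm²; (whole slice rotated 5° about Z — lengths, areas and connectivity unchanged). At z = 10.88: the cylinder does not reach this height (z outside [0, 7]); the r=8 cylinder at (11.5, 4) contributes a regular 24-gon of circumradius 8 (area = (24/2)·8.000²·sin(360°/24) = 198.77 mm²); the 5×21 cube at (6.5, 8) contributes its full rectangle (area 105.00 mm²); Merging all regions: the regions partially overlap — summed areas 303.77 mm² minus the doubly-counted overlap 16.97 mm² gives 286.81 mm² — area = 286.81 mm²; (rotated 5° about Z; rotation is an isometry so areas/perimeters/island counts are preserved). Checking containment: the cross-section at z = 10.88 is a subset of the cross-section at z = 8.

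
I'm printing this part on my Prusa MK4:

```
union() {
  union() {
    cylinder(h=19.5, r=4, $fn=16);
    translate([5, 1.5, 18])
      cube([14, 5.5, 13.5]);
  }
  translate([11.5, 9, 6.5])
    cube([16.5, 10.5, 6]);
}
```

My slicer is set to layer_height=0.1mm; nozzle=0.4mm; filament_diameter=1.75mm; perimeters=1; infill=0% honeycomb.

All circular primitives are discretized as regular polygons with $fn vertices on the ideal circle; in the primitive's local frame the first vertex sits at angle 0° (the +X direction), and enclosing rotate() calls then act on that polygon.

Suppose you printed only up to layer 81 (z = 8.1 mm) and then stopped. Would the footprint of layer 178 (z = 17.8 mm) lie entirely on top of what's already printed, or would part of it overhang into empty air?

entirely on top

Compare the two slices. At z = 8.1: the r=4 cylinder gives a regular 16-gon of circumradius 4 (constant along its height) (area = (16/2)·4.000²·sin(360°/16) = 48.98 mm²); the cube at (5, 1.5) is absent (z outside [18, 31.5]); Merging all regions: only the r=4 cylinder is present, so the union is just that shape — area = 48.98 mm²; the cube at (11.5, 9) (footprint 16.5×10.5) is included at this height (area 173.25 mm²); Merging all regions: the 2 present regions are separate (no shared area or edge), so areas and boundary lengths simply add and each stays a separate island — area = 222.23 mm². At z = 17.8: the r=4 cylinder gives a regular 16-gon of circumradius 4 (constant along its height) (area = (16/2)·4.000²·sin(360°/16) = 48.98 mm²); the cube at (5, 1.5) is absent (z outside [18, 31.5]); Taking the union: only the r=4 cylinder is present, so the union is just that shape — area = 48.98 mm²; the cube at (11.5, 9) is not intersected at this z (z outside [6.5, 12.5]); Taking the union: only that combined region is present, so the union is just that shape — area = 48.98 mm². Checking containment: the cross-section at z = 17.8 is a subset of the cross-section at z = 8.1.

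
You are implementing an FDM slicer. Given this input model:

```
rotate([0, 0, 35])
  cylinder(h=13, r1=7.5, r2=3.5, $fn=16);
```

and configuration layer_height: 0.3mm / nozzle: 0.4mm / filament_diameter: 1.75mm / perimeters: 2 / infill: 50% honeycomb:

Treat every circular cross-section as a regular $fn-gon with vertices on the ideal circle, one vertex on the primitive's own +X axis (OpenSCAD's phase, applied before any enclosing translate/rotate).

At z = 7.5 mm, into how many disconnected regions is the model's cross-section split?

At z = 7.5 mm: the cone contributes a regular 16-gon of circumradius 5.192 (interpolated between r1=7.5 and r2=3.5 at t=0.577); (whole slice rotated 35° about Z — lengths, areas and connectivity unchanged). The result has 1 disconnected region.

1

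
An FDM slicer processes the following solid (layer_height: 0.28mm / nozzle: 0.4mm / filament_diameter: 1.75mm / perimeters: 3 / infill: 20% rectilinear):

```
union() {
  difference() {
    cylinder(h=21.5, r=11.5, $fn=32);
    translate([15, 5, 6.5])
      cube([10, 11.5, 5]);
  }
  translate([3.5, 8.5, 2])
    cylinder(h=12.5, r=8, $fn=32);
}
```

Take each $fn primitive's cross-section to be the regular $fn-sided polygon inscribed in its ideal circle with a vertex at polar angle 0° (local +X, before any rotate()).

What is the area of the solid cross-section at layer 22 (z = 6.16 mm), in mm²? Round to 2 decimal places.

At z = 6.16 mm: the cylinder: section is a regular 32-gon, circumradius r=11.5 (area = (32/2)·11.500²·sin(360°/32) = 412.81 mm²); the cube at (15, 5) is absent (z outside [6.5, 11.5]); After the difference (first − rest): none of the subtracted shapes is present at this height, so the r=11.5 cylinder is unchanged — area = 412.81 mm²; the r=8 cylinder at (3.5, 8.5) contributes a regular 32-gon of circumradius 8 (area = (32/2)·8.000²·sin(360°/32) = 199.77 mm²); Combining (union): the regions partially overlap — summed areas 612.58 mm² minus the doubly-counted overlap 120.06 mm² gives 492.52 mm² — area = 492.52 mm². Overall, the cross-section is a single solid region. Net area = 492.52 mm².

492.52 mm²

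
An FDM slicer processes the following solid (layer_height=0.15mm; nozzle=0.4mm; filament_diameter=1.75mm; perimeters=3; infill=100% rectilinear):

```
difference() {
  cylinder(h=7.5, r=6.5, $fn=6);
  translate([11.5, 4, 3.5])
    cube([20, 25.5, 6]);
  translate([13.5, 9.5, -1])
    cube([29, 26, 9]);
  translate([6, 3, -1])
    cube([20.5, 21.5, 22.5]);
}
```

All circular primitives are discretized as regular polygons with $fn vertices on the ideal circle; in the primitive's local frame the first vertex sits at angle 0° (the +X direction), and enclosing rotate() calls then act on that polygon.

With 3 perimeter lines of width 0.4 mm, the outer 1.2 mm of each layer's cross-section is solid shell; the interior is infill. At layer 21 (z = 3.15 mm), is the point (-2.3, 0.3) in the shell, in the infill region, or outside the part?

At z = 3.15 mm: the cylinder: section is a regular 6-gon, circumradius r=6.5; the cube at (11.5, 4) is absent (z outside [3.5, 9.5]); the cube at (13.5, 9.5) (footprint 29×26) is included at this height; the cube at (6, 3) (footprint 20.5×21.5) is included at this height; Taking the first minus the rest: starting from the r=6.5 cylinder, the 29×26 cube at (13.5, 9.5) misses the remaining region (no effect); the 20.5×21.5 cube at (6, 3) misses the remaining region (no effect) — 1 connected region. Overall, the cross-section is a single solid region. The nearest boundary edge runs (-6.50, 0.00)→(-3.25, 5.63); distance from the point to it = 3.49 mm. The point is inside the cross-section and 3.49 mm from the nearest boundary — more than the 1.2 mm shell width (3 × 0.4), so it's in the infill interior.

infill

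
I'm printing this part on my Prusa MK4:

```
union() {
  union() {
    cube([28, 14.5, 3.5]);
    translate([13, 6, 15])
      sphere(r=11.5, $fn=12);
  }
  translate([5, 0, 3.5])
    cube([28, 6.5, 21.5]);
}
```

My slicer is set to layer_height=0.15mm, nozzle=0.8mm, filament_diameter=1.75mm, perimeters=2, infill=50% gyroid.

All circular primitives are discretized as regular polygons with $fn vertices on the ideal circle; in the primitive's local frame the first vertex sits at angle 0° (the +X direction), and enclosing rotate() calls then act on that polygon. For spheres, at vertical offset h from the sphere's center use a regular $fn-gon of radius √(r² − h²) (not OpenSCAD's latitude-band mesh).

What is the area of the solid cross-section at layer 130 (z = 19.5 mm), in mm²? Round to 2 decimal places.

402.25 mm²

At z = 19.5 mm: the cube does not reach this height (z outside [0, 3.5]); the sphere at (13, 6): section is a regular 12-gon, circumradius = √(r²−h²) = √(11.5²−4.5²) = 10.583 (area = (12/2)·10.583²·sin(360°/12) = 336.00 mm²); Merging all regions: only the r=11.5 sphere at (13, 6) is present, so the union is just that shape — area = 336.00 mm²; the cube at (5, 0) is present — its section is the full 28×6.5 rectangle (area 182.00 mm²); Merging all regions: the regions partially overlap — summed areas 518.00 mm² minus the doubly-counted overlap 115.75 mm² gives 402.25 mm² — area = 402.25 mm². Overall, the cross-section is a single solid region. Net area = 402.25 mm².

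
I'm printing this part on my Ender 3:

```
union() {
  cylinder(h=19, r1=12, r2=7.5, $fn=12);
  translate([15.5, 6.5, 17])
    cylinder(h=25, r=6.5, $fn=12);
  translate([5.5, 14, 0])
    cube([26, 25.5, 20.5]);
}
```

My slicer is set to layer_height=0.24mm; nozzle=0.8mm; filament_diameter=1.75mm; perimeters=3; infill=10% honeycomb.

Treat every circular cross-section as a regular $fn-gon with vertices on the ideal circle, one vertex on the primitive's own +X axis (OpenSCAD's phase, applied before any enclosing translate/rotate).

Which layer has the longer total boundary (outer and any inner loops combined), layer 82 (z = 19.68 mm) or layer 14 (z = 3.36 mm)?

Layer 82 (z = 19.68): the cone is absent (z outside [0, 19]); the r=6.5 cylinder at (15.5, 6.5) contributes a regular 12-gon of circumradius 6.5 (perimeter = 2·12·6.500·sin(180°/12) = 40.38 mm); the cube at (5.5, 14) (footprint 26×25.5) is included at this height (perimeter 103.00 mm); Merging all regions: the 2 present regions are separate (no shared area or edge), so areas and boundary lengths simply add and each stays a separate island — boundary = 143.38 mm. So its perimeter = 143.38 mm. Layer 14 (z = 3.36): the cone: at t=0.177 of its height the radius interpolates to r₁+(r₂−r₁)t = 11.204, giving a regular 12-gon of that circumradius (perimeter = 2·12·11.204·sin(180°/12) = 69.60 mm); the cylinder at (15.5, 6.5) is not intersected at this z (z outside [17, 42]); the cube at (5.5, 14) is present — its section is the full 26×25.5 rectangle (perimeter 103.00 mm); Combining (union): the 2 present regions are separate (no shared area or edge), so areas and boundary lengths simply add and each stays a separate island — boundary = 172.60 mm. So its perimeter = 172.60 mm. Layer 14 is larger (172.60 vs 143.38 mm).

layer 14 (z = 3.36 mm)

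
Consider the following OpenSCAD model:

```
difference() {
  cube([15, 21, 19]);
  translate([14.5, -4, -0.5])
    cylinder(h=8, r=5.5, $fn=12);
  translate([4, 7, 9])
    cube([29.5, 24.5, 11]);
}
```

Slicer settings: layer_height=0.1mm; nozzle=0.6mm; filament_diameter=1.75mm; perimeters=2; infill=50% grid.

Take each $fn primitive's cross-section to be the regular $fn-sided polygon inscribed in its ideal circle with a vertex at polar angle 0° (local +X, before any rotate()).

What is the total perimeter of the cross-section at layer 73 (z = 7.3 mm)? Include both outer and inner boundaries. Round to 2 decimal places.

At z = 7.3 mm: the cube is present — its section is the full 15×21 rectangle (perimeter 72.00 mm); the cylinder at (14.5, -4): section is a regular 12-gon, circumradius r=5.5 (perimeter = 2·12·5.500·sin(180°/12) = 34.16 mm); the cube at (4, 7) is absent (z outside [9, 20]); Taking the first minus the rest: starting from the 15×21 cube, the r=5.5 cylinder at (14.5, -4) partially overlaps it — only the 4.12 mm² overlap (of its 90.75 mm²) is removed, clipping the outline — boundary = 71.06 mm. Overall, the cross-section is a single solid region. Total boundary length (outer) = 71.06 mm.

71.06 mm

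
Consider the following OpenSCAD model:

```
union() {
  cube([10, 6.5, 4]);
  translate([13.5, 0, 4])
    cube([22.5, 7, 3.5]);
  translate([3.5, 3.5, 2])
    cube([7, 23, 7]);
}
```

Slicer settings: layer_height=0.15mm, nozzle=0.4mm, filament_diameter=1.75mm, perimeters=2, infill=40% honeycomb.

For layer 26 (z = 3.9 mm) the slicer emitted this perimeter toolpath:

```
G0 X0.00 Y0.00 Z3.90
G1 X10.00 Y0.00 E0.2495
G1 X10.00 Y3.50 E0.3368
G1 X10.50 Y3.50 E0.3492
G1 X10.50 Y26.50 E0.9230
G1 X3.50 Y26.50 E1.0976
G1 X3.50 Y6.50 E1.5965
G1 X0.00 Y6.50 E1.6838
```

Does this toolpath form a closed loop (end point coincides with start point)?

no

Start point (G0): (0.00, 0.00). End point (last G1): the path does not return to the start — open.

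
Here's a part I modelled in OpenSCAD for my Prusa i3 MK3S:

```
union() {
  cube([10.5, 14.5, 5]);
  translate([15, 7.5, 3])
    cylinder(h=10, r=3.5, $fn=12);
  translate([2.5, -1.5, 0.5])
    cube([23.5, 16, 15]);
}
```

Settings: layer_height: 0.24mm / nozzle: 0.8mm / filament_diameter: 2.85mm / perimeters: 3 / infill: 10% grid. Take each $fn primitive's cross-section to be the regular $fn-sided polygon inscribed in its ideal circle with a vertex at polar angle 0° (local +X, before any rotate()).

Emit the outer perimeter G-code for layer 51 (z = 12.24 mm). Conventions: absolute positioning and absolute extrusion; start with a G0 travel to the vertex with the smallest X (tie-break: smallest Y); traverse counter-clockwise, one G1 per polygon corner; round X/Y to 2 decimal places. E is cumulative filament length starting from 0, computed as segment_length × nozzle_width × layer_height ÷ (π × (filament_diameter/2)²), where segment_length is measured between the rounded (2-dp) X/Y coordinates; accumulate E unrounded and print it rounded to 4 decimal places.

G0 X2.50 Y-1.50 Z12.24
G1 X26.00 Y-1.50 E0.7073
G1 X26.00 Y14.50 E1.1888
G1 X2.50 Y14.50 E1.8961
G1 X2.50 Y-1.50 E2.3777

At z = 12.24 mm: the cube is absent (z outside [0, 5]); the r=3.5 cylinder at (15, 7.5) gives a regular 12-gon of circumradius 3.5 (constant along its height); the cube at (2.5, -1.5) is present — its section is the full 23.5×16 rectangle; Merging all regions: the r=3.5 cylinder at (15, 7.5) lies entirely inside the 23.5×16 cube at (2.5, -1.5), so the union is just the 23.5×16 cube at (2.5, -1.5) — 1 connected region. The outline is a single polygon with 4 vertices. Extrusion per mm of travel: 0.8 × 0.24 / (π × 1.425²) = 0.030097. Accumulating E over each segment gives final E = 2.3777.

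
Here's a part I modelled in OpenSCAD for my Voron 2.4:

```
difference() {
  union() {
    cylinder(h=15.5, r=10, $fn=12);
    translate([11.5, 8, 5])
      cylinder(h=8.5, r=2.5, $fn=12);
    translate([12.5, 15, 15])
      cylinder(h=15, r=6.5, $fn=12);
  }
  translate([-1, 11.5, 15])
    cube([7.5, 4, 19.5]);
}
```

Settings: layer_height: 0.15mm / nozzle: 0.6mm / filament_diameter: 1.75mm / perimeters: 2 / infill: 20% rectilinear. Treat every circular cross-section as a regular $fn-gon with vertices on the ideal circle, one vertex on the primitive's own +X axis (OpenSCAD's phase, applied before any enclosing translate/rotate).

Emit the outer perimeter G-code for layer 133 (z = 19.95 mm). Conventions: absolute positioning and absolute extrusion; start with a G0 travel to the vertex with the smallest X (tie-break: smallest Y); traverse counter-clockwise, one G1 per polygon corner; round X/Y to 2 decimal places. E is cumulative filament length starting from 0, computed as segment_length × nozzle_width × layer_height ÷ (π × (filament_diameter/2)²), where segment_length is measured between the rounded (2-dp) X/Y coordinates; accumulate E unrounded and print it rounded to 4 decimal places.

G0 X6.13 Y15.50 Z19.95
G1 X6.50 Y15.50 E0.0138
G1 X6.50 Y13.13 E0.1025
G1 X6.87 Y11.75 E0.1560
G1 X9.25 Y9.37 E0.2819
G1 X12.50 Y8.50 E0.4078
G1 X15.75 Y9.37 E0.5337
G1 X18.13 Y11.75 E0.6596
G1 X19.00 Y15.00 E0.7855
G1 X18.13 Y18.25 E0.9114
G1 X15.75 Y20.63 E1.0374
G1 X12.50 Y21.50 E1.1633
G1 X9.25 Y20.63 E1.2891
G1 X6.87 Y18.25 E1.4151
G1 X6.13 Y15.50 E1.5216

At z = 19.95 mm: the cylinder is absent (z outside [0, 15.5]); the cylinder at (11.5, 8) is not intersected at this z (z outside [5, 13.5]); the r=6.5 cylinder at (12.5, 15) gives a regular 12-gon of circumradius 6.5 (constant along its height); Merging all regions: only the r=6.5 cylinder at (12.5, 15) is present, so the union is just that shape — 1 connected region; the cube at (-1, 11.5) (footprint 7.5×4) is included at this height; Subtracting the remaining from the first: starting from the result so far, the 7.5×4 cube at (-1, 11.5) partially overlaps it — only the 0.68 mm² overlap (of its 30.00 mm²) is removed, clipping the outline — 1 connected region. The outline is a single polygon with 14 vertices. Extrusion per mm of travel: 0.6 × 0.15 / (π × 0.875²) = 0.037418. Accumulating E over each segment gives final E = 1.5216.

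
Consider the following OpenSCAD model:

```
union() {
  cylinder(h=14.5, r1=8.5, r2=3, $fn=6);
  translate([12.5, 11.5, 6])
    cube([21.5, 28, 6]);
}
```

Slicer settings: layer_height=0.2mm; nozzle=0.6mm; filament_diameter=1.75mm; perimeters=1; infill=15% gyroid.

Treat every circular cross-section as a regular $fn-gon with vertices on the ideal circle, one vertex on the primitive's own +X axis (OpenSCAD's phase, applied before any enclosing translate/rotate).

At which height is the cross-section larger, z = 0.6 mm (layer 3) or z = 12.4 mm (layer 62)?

Layer 3 (z = 0.6): the cone: at t=0.041 of its height the radius interpolates to r₁+(r₂−r₁)t = 8.272, giving a regular 6-gon of that circumradius (area = (6/2)·8.272²·sin(360°/6) = 177.79 mm²); the cube at (12.5, 11.5) does not reach this height (z outside [6, 12]); Merging all regions: only the cone is present, so the union is just that shape — area = 177.79 mm². So its area = 177.79 mm². Layer 62 (z = 12.4): the cone contributes a regular 6-gon of circumradius 3.797 (interpolated between r1=8.5 and r2=3 at t=0.855) (area = (6/2)·3.797²·sin(360°/6) = 37.45 mm²); the cube at (12.5, 11.5) is not intersected at this z (z outside [6, 12]); Merging all regions: only the cone is present, so the union is just that shape — area = 37.45 mm². So its area = 37.45 mm². Layer 3 is larger (177.79 vs 37.45 mm²).

layer 3 (z = 0.6 mm)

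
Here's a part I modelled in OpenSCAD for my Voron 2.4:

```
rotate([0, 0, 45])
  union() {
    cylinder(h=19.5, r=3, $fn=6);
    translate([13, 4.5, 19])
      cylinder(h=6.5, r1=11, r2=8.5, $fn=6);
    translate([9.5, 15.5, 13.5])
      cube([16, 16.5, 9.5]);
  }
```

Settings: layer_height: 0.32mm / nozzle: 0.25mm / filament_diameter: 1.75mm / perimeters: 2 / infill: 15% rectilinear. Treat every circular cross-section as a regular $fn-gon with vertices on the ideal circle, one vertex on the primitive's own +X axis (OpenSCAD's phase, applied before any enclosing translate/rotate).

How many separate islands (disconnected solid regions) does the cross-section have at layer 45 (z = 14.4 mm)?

2

At z = 14.4 mm: the cylinder: section is a regular 6-gon, circumradius r=3; the cone at (13, 4.5) is not intersected at this z (z outside [19, 25.5]); the cube at (9.5, 15.5) is present — its section is the full 16×16.5 rectangle; Merging all regions: the 2 present regions are separate (no shared area or edge), so areas and boundary lengths simply add and each stays a separate island — 2 connected regions; (rotated 45° about Z; rotation is an isometry so areas/perimeters/island counts are preserved). Overall, the cross-section has 2 separate islands. Island count = 2.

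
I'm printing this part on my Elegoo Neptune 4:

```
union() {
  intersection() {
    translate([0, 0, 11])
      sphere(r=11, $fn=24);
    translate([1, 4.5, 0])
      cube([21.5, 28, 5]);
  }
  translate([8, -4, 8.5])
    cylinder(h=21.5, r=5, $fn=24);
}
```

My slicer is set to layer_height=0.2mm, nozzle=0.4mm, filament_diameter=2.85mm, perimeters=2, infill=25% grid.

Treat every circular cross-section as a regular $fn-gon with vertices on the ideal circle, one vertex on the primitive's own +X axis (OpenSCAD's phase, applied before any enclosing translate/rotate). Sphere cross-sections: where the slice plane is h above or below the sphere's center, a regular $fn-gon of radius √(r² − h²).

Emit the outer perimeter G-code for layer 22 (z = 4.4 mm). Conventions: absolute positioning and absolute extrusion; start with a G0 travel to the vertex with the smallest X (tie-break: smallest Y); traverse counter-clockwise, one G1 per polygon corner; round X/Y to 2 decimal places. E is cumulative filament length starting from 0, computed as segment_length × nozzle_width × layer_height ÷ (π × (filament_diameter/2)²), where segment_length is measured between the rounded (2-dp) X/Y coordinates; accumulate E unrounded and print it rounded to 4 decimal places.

G0 X1.00 Y4.50 Z4.40
G1 X7.54 Y4.50 E0.0820
G1 X6.22 Y6.22 E0.1092
G1 X4.40 Y7.62 E0.1380
G1 X2.28 Y8.50 E0.1668
G1 X1.00 Y8.67 E0.1830
G1 X1.00 Y4.50 E0.2353

At z = 4.4 mm: the r=11 sphere contributes a regular 24-gon of circumradius √(11²−6.6²) = 8.800; the 21.5×28 cube at (1, 4.5) contributes its full rectangle; Taking the intersection: the 21.5×28 cube at (1, 4.5) partially overlaps the r=11 sphere; clipping to the common part keeps 18.33 mm² — 1 connected region; the cylinder at (8, -4) does not reach this height (z outside [8.5, 30]); Taking the union: only the result so far is present, so the union is just that shape — 1 connected region. The outline is a single polygon with 6 vertices. Extrusion per mm of travel: 0.4 × 0.2 / (π × 1.425²) = 0.012540. Accumulating E over each segment gives final E = 0.2353.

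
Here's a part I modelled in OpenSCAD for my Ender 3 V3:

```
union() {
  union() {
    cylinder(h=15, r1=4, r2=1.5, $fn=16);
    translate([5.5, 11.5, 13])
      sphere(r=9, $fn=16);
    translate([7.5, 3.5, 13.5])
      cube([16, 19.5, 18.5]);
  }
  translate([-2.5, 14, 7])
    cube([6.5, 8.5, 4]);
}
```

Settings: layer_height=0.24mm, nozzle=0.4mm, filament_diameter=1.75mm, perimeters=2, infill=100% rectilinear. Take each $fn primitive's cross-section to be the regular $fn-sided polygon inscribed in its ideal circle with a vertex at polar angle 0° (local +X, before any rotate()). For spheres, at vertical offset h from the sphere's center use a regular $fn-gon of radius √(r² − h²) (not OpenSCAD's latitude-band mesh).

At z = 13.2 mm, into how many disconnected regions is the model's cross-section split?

At z = 13.2 mm: the cone: at t=0.880 of its height the radius interpolates to r₁+(r₂−r₁)t = 1.800, giving a regular 16-gon of that circumradius; the r=9 sphere at (5.5, 11.5) contributes a regular 16-gon of circumradius √(9²−0.2²) = 8.998; the cube at (7.5, 3.5) does not reach this height (z outside [13.5, 32]); Merging all regions: the 2 present regions are separate (no shared area or edge), so areas and boundary lengths simply add and each stays a separate island — 2 connected regions; the cube at (-2.5, 14) is not intersected at this z (z outside [7, 11]); Taking the union: only that combined region is present, so the union is just that shape — 2 connected regions. The result has 2 disconnected regions.

2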